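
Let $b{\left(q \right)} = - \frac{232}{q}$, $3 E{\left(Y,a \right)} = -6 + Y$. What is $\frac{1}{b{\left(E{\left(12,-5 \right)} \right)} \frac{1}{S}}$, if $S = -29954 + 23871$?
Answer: $\frac{6083}{116} \approx 52.44$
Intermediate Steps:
$E{\left(Y,a \right)} = -2 + \frac{Y}{3}$ ($E{\left(Y,a \right)} = \frac{-6 + Y}{3} = -2 + \frac{Y}{3}$)
$S = -6083$
$\frac{1}{b{\left(E{\left(12,-5 \right)} \right)} \frac{1}{S}} = \frac{1}{- \frac{232}{-2 + \frac{1}{3} \cdot 12} \frac{1}{-6083}} = \frac{1}{- \frac{232}{-2 + 4} \left(- \frac{1}{6083}\right)} = \frac{1}{- \frac{232}{2} \left(- \frac{1}{6083}\right)} = \frac{1}{\left(-232\right) \frac{1}{2} \left(- \frac{1}{6083}\right)} = \frac{1}{\left(-116\right) \left(- \frac{1}{6083}\right)} = \frac{1}{\frac{116}{6083}} = \frac{6083}{116}$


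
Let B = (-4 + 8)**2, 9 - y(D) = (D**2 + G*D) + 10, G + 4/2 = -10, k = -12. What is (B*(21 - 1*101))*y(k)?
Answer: 369920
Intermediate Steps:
G = -12 (G = -2 - 10 = -12)
y(D) = -1 - D**2 + 12*D (y(D) = 9 - ((D**2 - 12*D) + 10) = 9 - (10 + D**2 - 12*D) = 9 + (-10 - D**2 + 12*D) = -1 - D**2 + 12*D)
B = 16 (B = 4**2 = 16)
(B*(21 - 1*101))*y(k) = (16*(21 - 1*101))*(-1 - 1*(-12)**2 + 12*(-12)) = (16*(21 - 101))*(-1 - 1*144 - 144) = (16*(-80))*(-1 - 144 - 144) = -1280*(-289) = 369920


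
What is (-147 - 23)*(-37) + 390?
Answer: 6680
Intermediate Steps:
(-147 - 23)*(-37) + 390 = -170*(-37) + 390 = 6290 + 390 = 6680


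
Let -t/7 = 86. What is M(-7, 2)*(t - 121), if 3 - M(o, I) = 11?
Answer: 5784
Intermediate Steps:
t = -602 (t = -7*86 = -602)
M(o, I) = -8 (M(o, I) = 3 - 1*11 = 3 - 11 = -8)
M(-7, 2)*(t - 121) = -8*(-602 - 121) = -8*(-723) = 5784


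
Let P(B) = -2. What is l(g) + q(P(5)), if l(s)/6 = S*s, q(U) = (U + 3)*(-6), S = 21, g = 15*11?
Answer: 20784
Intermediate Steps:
g = 165
q(U) = -18 - 6*U (q(U) = (3 + U)*(-6) = -18 - 6*U)
l(s) = 126*s (l(s) = 6*(21*s) = 126*s)
l(g) + q(P(5)) = 126*165 + (-18 - 6*(-2)) = 20790 + (-18 + 12) = 20790 - 6 = 20784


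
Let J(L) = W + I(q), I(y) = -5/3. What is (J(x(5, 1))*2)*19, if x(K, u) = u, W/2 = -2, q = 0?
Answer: -646/3 ≈ -215.33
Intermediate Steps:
W = -4 (W = 2*(-2) = -4)
I(y) = -5/3 (I(y) = -5*1/3 = -5/3)
J(L) = -17/3 (J(L) = -4 - 5/3 = -17/3)
(J(x(5, 1))*2)*19 = -17/3*2*19 = -34/3*19 = -646/3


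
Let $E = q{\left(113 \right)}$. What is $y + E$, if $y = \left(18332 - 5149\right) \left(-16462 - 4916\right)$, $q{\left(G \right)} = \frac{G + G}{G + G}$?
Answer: $-281826173$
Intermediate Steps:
$q{\left(G \right)} = 1$ ($q{\left(G \right)} = \frac{2 G}{2 G} = 2 G \frac{1}{2 G} = 1$)
$y = -281826174$ ($y = \left(18332 + \left(-9273 + 4124\right)\right) \left(-21378\right) = \left(18332 - 5149\right) \left(-21378\right) = 13183 \left(-21378\right) = -281826174$)
$E = 1$
$y + E = -281826174 + 1 = -281826173$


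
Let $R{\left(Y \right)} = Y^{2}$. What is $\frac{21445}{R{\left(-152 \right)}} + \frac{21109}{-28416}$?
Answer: $\frac{1901231}{10258176} \approx 0.18534$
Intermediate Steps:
$\frac{21445}{R{\left(-152 \right)}} + \frac{21109}{-28416} = \frac{21445}{\left(-152\right)^{2}} + \frac{21109}{-28416} = \frac{21445}{23104} + 21109 \left(- \frac{1}{28416}\right) = 21445 \cdot \frac{1}{23104} - \frac{21109}{28416} = \frac{21445}{23104} - \frac{21109}{28416} = \frac{1901231}{10258176}$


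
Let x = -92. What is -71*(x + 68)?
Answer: 1704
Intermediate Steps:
-71*(x + 68) = -71*(-92 + 68) = -71*(-24) = 1704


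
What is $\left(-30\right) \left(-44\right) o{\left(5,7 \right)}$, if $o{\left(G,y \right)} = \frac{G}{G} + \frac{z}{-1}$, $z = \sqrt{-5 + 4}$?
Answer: $1320 - 1320 i \approx 1320.0 - 1320.0 i$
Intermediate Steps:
$z = i$ ($z = \sqrt{-1} = i \approx 1.0 i$)
$o{\left(G,y \right)} = 1 - i$ ($o{\left(G,y \right)} = \frac{G}{G} + \frac{i}{-1} = 1 + i \left(-1\right) = 1 - i$)
$\left(-30\right) \left(-44\right) o{\left(5,7 \right)} = \left(-30\right) \left(-44\right) \left(1 - i\right) = 1320 \left(1 - i\right) = 1320 - 1320 i$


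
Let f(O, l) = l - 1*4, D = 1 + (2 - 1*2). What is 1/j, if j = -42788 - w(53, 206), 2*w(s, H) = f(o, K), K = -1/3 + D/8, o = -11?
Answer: -48/2053723 ≈ -2.3372e-5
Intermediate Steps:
D = 1 (D = 1 + (2 - 2) = 1 + 0 = 1)
K = -5/24 (K = -1/3 + 1/8 = -1*⅓ + 1*(⅛) = -⅓ + ⅛ = -5/24 ≈ -0.20833)
f(O, l) = -4 + l (f(O, l) = l - 4 = -4 + l)
w(s, H) = -101/48 (w(s, H) = (-4 - 5/24)/2 = (½)*(-101/24) = -101/48)
j = -2053723/48 (j = -42788 - 1*(-101/48) = -42788 + 101/48 = -2053723/48 ≈ -42786.)
1/j = 1/(-2053723/48) = -48/2053723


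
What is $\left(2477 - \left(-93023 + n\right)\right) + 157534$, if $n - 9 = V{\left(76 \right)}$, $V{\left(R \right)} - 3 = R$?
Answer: $252946$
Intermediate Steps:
$V{\left(R \right)} = 3 + R$
$n = 88$ ($n = 9 + \left(3 + 76\right) = 9 + 79 = 88$)
$\left(2477 - \left(-93023 + n\right)\right) + 157534 = \left(2477 + \left(93023 - 88\right)\right) + 157534 = \left(2477 + 92935\right) + 157534 = 95412 + 157534 = 252946$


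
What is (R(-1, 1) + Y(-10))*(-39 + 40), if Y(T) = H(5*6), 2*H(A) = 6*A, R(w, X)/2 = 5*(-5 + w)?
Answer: 30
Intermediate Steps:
R(w, X) = -50 + 10*w (R(w, X) = 2*(5*(-5 + w)) = 2*(-25 + 5*w) = -50 + 10*w)
H(A) = 3*A (H(A) = (6*A)/2 = 3*A)
Y(T) = 90 (Y(T) = 3*(5*6) = 3*30 = 90)
(R(-1, 1) + Y(-10))*(-39 + 40) = ((-50 + 10*(-1)) + 90)*(-39 + 40) = ((-50 - 10) + 90)*1 = (-60 + 90)*1 = 30*1 = 30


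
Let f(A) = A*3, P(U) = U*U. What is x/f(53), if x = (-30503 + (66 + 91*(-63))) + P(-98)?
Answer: -26566/159 ≈ -167.08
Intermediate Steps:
P(U) = U²
f(A) = 3*A
x = -26566 (x = (-30503 + (66 + 91*(-63))) + (-98)² = (-30503 + (66 - 5733)) + 9604 = (-30503 - 5667) + 9604 = -36170 + 9604 = -26566)
x/f(53) = -26566/(3*53) = -26566/159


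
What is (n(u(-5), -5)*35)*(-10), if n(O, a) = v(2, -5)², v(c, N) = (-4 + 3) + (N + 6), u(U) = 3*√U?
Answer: 0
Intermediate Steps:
v(c, N) = 5 + N (v(c, N) = -1 + (6 + N) = 5 + N)
n(O, a) = 0 (n(O, a) = (5 - 5)² = 0² = 0)
(n(u(-5), -5)*35)*(-10) = (0*35)*(-10) = 0*(-10) = 0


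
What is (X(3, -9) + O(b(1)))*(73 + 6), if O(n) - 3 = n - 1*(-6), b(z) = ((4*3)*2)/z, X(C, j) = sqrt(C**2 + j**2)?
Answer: 2607 + 237*sqrt(10) ≈ 3356.5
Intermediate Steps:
b(z) = 24/z (b(z) = (12*2)/z = 24/z)
O(n) = 9 + n (O(n) = 3 + (n - 1*(-6)) = 3 + (n + 6) = 3 + (6 + n) = 9 + n)
(X(3, -9) + O(b(1)))*(73 + 6) = (sqrt(3**2 + (-9)**2) + (9 + 24/1))*(73 + 6) = (sqrt(9 + 81) + (9 + 24*1))*79 = (sqrt(90) + (9 + 24))*79 = (3*sqrt(10) + 33)*79 = (33 + 3*sqrt(10))*79 = 2607 + 237*sqrt(10)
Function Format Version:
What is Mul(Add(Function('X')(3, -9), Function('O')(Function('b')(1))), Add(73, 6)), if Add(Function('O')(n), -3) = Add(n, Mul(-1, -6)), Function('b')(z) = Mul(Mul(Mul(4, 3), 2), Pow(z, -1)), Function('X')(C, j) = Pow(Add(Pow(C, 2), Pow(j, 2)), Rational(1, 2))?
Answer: Add(2607, Mul(237, Pow(10, Rational(1, 2)))) ≈ 3356.5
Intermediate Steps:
Function('b')(z) = Mul(24, Pow(z, -1)) (Function('b')(z) = Mul(Mul(12, 2), Pow(z, -1)) = Mul(24, Pow(z, -1)))
Function('O')(n) = Add(9, n) (Function('O')(n) = Add(3, Add(n, Mul(-1, -6))) = Add(3, Add(n, 6)) = Add(3, Add(6, n)) = Add(9, n))
Mul(Add(Function('X')(3, -9), Function('O')(Function('b')(1))), Add(73, 6)) = Mul(Add(Pow(Add(Pow(3, 2), Pow(-9, 2)), Rational(1, 2)), Add(9, Mul(24, Pow(1, -1)))), Add(73, 6)) = Mul(Add(Pow(Add(9, 81), Rational(1, 2)), Add(9, Mul(24, 1))), 79) = Mul(Add(Pow(90, Rational(1, 2)), Add(9, 24)), 79) = Mul(Add(Mul(3, Pow(10, Rational(1, 2))), 33), 79) = Mul(Add(33, Mul(3, Pow(10, Rational(1, 2)))), 79) = Add(2607, Mul(237, Pow(10, Rational(1, 2))))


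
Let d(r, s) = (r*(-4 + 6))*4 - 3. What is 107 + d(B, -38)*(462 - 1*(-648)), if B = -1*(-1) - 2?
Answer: -12103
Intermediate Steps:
B = -1 (B = 1 - 2 = -1)
d(r, s) = -3 + 8*r (d(r, s) = (r*2)*4 - 3 = (2*r)*4 - 3 = 8*r - 3 = -3 + 8*r)
107 + d(B, -38)*(462 - 1*(-648)) = 107 + (-3 + 8*(-1))*(462 - 1*(-648)) = 107 + (-3 - 8)*(462 + 648) = 107 - 11*1110 = 107 - 12210 = -12103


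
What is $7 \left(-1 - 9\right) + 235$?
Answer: $165$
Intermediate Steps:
$7 \left(-1 - 9\right) + 235 = 7 \left(-10\right) + 235 = -70 + 235 = 165$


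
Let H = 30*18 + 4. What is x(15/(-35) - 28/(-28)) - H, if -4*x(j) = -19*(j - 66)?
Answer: -11967/14 ≈ -854.79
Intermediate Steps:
H = 544 (H = 540 + 4 = 544)
x(j) = -627/2 + 19*j/4 (x(j) = -(-19)*(j - 66)/4 = -(-19)*(-66 + j)/4 = -(1254 - 19*j)/4 = -627/2 + 19*j/4)
x(15/(-35) - 28/(-28)) - H = (-627/2 + 19*(15/(-35) - 28/(-28))/4) - 1*544 = (-627/2 + 19*(15*(-1/35) - 28*(-1/28))/4) - 544 = (-627/2 + 19*(-3/7 + 1)/4) - 544 = (-627/2 + (19/4)*(4/7)) - 544 = (-627/2 + 19/7) - 544 = -4351/14 - 544 = -11967/14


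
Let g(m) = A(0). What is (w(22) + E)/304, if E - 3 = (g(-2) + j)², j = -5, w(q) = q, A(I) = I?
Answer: 25/152 ≈ 0.16447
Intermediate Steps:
g(m) = 0
E = 28 (E = 3 + (0 - 5)² = 3 + (-5)² = 3 + 25 = 28)
(w(22) + E)/304 = (22 + 28)/304 = 50*(1/304) = 25/152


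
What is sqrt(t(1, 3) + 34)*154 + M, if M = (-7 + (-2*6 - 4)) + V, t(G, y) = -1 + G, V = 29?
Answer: 6 + 154*sqrt(34) ≈ 903.97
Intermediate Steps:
M = 6 (M = (-7 + (-2*6 - 4)) + 29 = (-7 + (-12 - 4)) + 29 = (-7 - 16) + 29 = -23 + 29 = 6)
sqrt(t(1, 3) + 34)*154 + M = sqrt((-1 + 1) + 34)*154 + 6 = sqrt(0 + 34)*154 + 6 = sqrt(34)*154 + 6 = 154*sqrt(34) + 6 = 6 + 154*sqrt(34)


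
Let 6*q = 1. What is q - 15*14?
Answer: -1259/6 ≈ -209.83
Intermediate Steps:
q = 1/6 (q = (1/6)*1 = 1/6 ≈ 0.16667)
q - 15*14 = 1/6 - 15*14 = 1/6 - 210 = -1259/6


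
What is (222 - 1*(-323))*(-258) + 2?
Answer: -140608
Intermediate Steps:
(222 - 1*(-323))*(-258) + 2 = (222 + 323)*(-258) + 2 = 545*(-258) + 2 = -140610 + 2 = -140608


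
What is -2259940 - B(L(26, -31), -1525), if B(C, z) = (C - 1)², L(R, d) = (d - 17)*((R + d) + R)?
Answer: -3278021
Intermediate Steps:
L(R, d) = (-17 + d)*(d + 2*R)
B(C, z) = (-1 + C)²
-2259940 - B(L(26, -31), -1525) = -2259940 - (-1 + ((-31)² - 34*26 - 17*(-31) + 2*26*(-31)))² = -2259940 - (-1 + (961 - 884 + 527 - 1612))² = -2259940 - (-1 - 1008)² = -2259940 - 1*(-1009)² = -2259940 - 1*1018081 = -2259940 - 1018081 = -3278021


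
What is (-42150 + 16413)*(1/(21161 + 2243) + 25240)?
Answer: -15203282425257/23404 ≈ -6.4960e+8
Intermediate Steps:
(-42150 + 16413)*(1/(21161 + 2243) + 25240) = -25737*(1/23404 + 25240) = -25737*590716961/23404 = -15203282425257/23404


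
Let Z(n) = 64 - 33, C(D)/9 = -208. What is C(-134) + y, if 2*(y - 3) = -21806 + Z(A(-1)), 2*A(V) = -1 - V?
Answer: -25513/2 ≈ -12757.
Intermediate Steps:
C(D) = -1872 (C(D) = 9*(-208) = -1872)
A(V) = -½ - V/2 (A(V) = (-1 - V)/2 = -½ - V/2)
Z(n) = 31
y = -21769/2 (y = 3 + (-21806 + 31)/2 = 3 + (½)*(-21775) = 3 - 21775/2 = -21769/2 ≈ -10885.)
C(-134) + y = -1872 - 21769/2 = -25513/2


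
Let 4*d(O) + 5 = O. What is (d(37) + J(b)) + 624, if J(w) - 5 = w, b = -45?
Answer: 592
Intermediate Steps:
d(O) = -5/4 + O/4
J(w) = 5 + w
(d(37) + J(b)) + 624 = ((-5/4 + (¼)*37) + (5 - 45)) + 624 = ((-5/4 + 37/4) - 40) + 624 = (8 - 40) + 624 = -32 + 624 = 592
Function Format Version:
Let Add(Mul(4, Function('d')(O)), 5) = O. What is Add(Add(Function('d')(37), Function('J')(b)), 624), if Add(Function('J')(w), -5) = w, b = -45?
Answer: 592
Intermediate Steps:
Function('d')(O) = Add(Rational(-5, 4), Mul(Rational(1, 4), O))
Function('J')(w) = Add(5, w)
Add(Add(Function('d')(37), Function('J')(b)), 624) = Add(Add(Add(Rational(-5, 4), Mul(Rational(1, 4), 37)), Add(5, -45)), 624) = Add(Add(Add(Rational(-5, 4), Rational(37, 4)), -40), 624) = Add(Add(8, -40), 624) = Add(-32, 624) = 592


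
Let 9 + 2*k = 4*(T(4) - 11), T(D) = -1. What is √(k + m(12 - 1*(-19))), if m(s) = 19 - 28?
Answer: 5*I*√6/2 ≈ 6.1237*I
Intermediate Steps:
k = -57/2 (k = -9/2 + (4*(-1 - 11))/2 = -9/2 + (4*(-12))/2 = -9/2 + (½)*(-48) = -9/2 - 24 = -57/2 ≈ -28.500)
m(s) = -9
√(k + m(12 - 1*(-19))) = √(-57/2 - 9) = √(-75/2) = 5*I*√6/2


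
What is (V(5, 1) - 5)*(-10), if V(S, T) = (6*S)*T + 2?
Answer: -270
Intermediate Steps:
V(S, T) = 2 + 6*S*T (V(S, T) = 6*S*T + 2 = 2 + 6*S*T)
(V(5, 1) - 5)*(-10) = ((2 + 6*5*1) - 5)*(-10) = ((2 + 30) - 5)*(-10) = (32 - 5)*(-10) = 27*(-10) = -270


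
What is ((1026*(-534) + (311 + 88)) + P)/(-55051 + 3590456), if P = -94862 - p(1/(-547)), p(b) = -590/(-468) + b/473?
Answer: -38889725433149/214044215826870 ≈ -0.18169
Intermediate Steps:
p(b) = 295/234 + b/473 (p(b) = -590*(-1/468) + b*(1/473) = 295/234 + b/473)
P = -5743311513959/60543054 (P = -94862 - (295/234 + (1/473)/(-547)) = -94862 - (295/234 + (1/473)*(-1/547)) = -94862 - (295/234 - 1/258731) = -94862 - 1*76325411/60543054 = -94862 - 76325411/60543054 = -5743311513959/60543054 ≈ -94863.)
((1026*(-534) + (311 + 88)) + P)/(-55051 + 3590456) = ((1026*(-534) + (311 + 88)) - 5743311513959/60543054)/(-55051 + 3590456) = ((-547884 + 399) - 5743311513959/60543054)/3535405 = (-547485 - 5743311513959/60543054)*(1/3535405) = -38889725433149/60543054*1/3535405 = -38889725433149/214044215826870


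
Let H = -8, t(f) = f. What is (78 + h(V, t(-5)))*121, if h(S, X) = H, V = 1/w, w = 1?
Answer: 8470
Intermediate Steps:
V = 1 (V = 1/1 = 1)
h(S, X) = -8
(78 + h(V, t(-5)))*121 = (78 - 8)*121 = 70*121 = 8470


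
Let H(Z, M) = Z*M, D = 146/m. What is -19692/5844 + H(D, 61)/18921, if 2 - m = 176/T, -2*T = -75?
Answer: -1099543762/310222409 ≈ -3.5444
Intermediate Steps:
T = 75/2 (T = -1/2*(-75) = 75/2 ≈ 37.500)
m = -202/75 (m = 2 - 176/75/2 = 2 - 176*2/75 = 2 - 1*352/75 = 2 - 352/75 = -202/75 ≈ -2.6933)
D = -5475/101 (D = 146/(-202/75) = 146*(-75/202) = -5475/101 ≈ -54.208)
H(Z, M) = M*Z
-19692/5844 + H(D, 61)/18921 = -19692/5844 + (61*(-5475/101))/18921 = -19692*1/5844 - 333975/101*1/18921 = -1641/487 - 111325/637007 = -1099543762/310222409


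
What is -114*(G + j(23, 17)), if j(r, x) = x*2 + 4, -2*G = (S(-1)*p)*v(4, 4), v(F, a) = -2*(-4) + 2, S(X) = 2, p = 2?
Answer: -2052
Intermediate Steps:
v(F, a) = 10 (v(F, a) = 8 + 2 = 10)
G = -20 (G = -2*2*10/2 = -2*10 = -½*40 = -20)
j(r, x) = 4 + 2*x (j(r, x) = 2*x + 4 = 4 + 2*x)
-114*(G + j(23, 17)) = -114*(-20 + (4 + 2*17)) = -114*(-20 + (4 + 34)) = -114*(-20 + 38) = -114*18 = -2052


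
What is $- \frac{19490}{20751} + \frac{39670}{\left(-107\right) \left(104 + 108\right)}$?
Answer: $- \frac{632651665}{235357842} \approx -2.688$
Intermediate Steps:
$- \frac{19490}{20751} + \frac{39670}{\left(-107\right) \left(104 + 108\right)} = \left(-19490\right) \frac{1}{20751} + \frac{39670}{\left(-107\right) 212} = - \frac{19490}{20751} + \frac{39670}{-22684} = - \frac{19490}{20751} + 39670 \left(- \frac{1}{22684}\right) = - \frac{19490}{20751} - \frac{19835}{11342} = - \frac{632651665}{235357842}$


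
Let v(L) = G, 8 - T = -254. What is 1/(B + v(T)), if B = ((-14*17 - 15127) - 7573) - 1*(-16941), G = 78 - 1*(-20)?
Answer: -1/5899 ≈ -0.00016952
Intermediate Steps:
T = 262 (T = 8 - 1*(-254) = 8 + 254 = 262)
G = 98 (G = 78 + 20 = 98)
v(L) = 98
B = -5997 (B = ((-238 - 15127) - 7573) + 16941 = (-15365 - 7573) + 16941 = -22938 + 16941 = -5997)
1/(B + v(T)) = 1/(-5997 + 98) = 1/(-5899) = -1/5899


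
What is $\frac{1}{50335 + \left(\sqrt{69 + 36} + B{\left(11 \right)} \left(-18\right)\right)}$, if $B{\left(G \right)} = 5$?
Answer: $\frac{10049}{504911984} - \frac{\sqrt{105}}{2524559920} \approx 1.9898 \cdot 10^{-5}$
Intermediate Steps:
$\frac{1}{50335 + \left(\sqrt{69 + 36} + B{\left(11 \right)} \left(-18\right)\right)} = \frac{1}{50335 + \left(\sqrt{69 + 36} + 5 \left(-18\right)\right)} = \frac{1}{50335 - \left(90 - \sqrt{105}\right)} = \frac{1}{50245 + \sqrt{105}}$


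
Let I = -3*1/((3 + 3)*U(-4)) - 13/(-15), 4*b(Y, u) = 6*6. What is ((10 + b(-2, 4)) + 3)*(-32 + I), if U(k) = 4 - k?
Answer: -82357/120 ≈ -686.31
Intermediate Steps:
b(Y, u) = 9 (b(Y, u) = (6*6)/4 = (¼)*36 = 9)
I = 193/240 (I = -3*1/((3 + 3)*(4 - 1*(-4))) - 13/(-15) = -3*1/(6*(4 + 4)) - 13*(-1/15) = -3/(6*8) + 13/15 = -3/48 + 13/15 = -3*1/48 + 13/15 = -1/16 + 13/15 = 193/240 ≈ 0.80417)
((10 + b(-2, 4)) + 3)*(-32 + I) = ((10 + 9) + 3)*(-32 + 193/240) = (19 + 3)*(-7487/240) = 22*(-7487/240) = -82357/120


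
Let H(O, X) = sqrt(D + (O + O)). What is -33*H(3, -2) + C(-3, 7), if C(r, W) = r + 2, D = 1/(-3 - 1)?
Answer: -1 - 33*sqrt(23)/2 ≈ -80.131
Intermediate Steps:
D = -1/4 (D = 1/(-4) = -1/4 ≈ -0.25000)
C(r, W) = 2 + r
H(O, X) = sqrt(-1/4 + 2*O) (H(O, X) = sqrt(-1/4 + (O + O)) = sqrt(-1/4 + 2*O))
-33*H(3, -2) + C(-3, 7) = -33*sqrt(-1 + 8*3)/2 + (2 - 3) = -33*sqrt(-1 + 24)/2 - 1 = -33*sqrt(23)/2 - 1 = -1 - 33*sqrt(23)/2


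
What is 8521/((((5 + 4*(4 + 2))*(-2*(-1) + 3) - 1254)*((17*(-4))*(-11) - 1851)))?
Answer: 8521/1223227 ≈ 0.0069660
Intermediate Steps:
8521/((((5 + 4*(4 + 2))*(-2*(-1) + 3) - 1254)*((17*(-4))*(-11) - 1851))) = 8521/((((5 + 4*6)*(2 + 3) - 1254)*(-68*(-11) - 1851))) = 8521/((((5 + 24)*5 - 1254)*(748 - 1851))) = 8521/(((29*5 - 1254)*(-1103))) = 8521/(((145 - 1254)*(-1103))) = 8521/((-1109*(-1103))) = 8521/1223227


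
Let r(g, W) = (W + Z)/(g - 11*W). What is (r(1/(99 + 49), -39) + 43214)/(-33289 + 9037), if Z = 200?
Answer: -1371905165/769916118 ≈ -1.7819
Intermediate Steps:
r(g, W) = (200 + W)/(g - 11*W) (r(g, W) = (W + 200)/(g - 11*W) = (200 + W)/(g - 11*W))
(r(1/(99 + 49), -39) + 43214)/(-33289 + 9037) = ((200 - 39)/(1/(99 + 49) - 11*(-39)) + 43214)/(-33289 + 9037) = (161/(1/148 + 429) + 43214)/(-24252) = (161/(1/148 + 429) + 43214)*(-1/24252) = (161/(63493/148) + 43214)*(-1/24252) = ((148/63493)*161 + 43214)*(-1/24252) = (23828/63493 + 43214)*(-1/24252) = (2743810330/63493)*(-1/24252) = -1371905165/769916118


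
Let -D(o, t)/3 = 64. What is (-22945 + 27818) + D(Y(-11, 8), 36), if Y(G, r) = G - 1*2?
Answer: 4681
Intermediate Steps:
Y(G, r) = -2 + G (Y(G, r) = G - 2 = -2 + G)
D(o, t) = -192 (D(o, t) = -3*64 = -192)
(-22945 + 27818) + D(Y(-11, 8), 36) = (-22945 + 27818) - 192 = 4873 - 192 = 4681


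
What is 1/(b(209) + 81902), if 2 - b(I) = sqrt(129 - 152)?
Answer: 81904/6708265239 + I*sqrt(23)/6708265239 ≈ 1.2209e-5 + 7.1491e-10*I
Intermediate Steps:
b(I) = 2 - I*sqrt(23) (b(I) = 2 - sqrt(129 - 152) = 2 - sqrt(-23) = 2 - I*sqrt(23))
1/(b(209) + 81902) = 1/((2 - I*sqrt(23)) + 81902) = 1/(81904 - I*sqrt(23))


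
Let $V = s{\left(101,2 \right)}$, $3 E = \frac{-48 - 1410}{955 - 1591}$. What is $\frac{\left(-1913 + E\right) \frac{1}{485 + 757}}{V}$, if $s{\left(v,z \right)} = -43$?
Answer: $\frac{202697}{5661036} \approx 0.035806$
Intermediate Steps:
$E = \frac{81}{106}$ ($E = \frac{\left(-48 - 1410\right) \frac{1}{955 - 1591}}{3} = \frac{\left(-1458\right) \frac{1}{-636}}{3} = \frac{\left(-1458\right) \left(- \frac{1}{636}\right)}{3} = \frac{1}{3} \cdot \frac{243}{106} = \frac{81}{106} \approx 0.76415$)
$V = -43$
$\frac{\left(-1913 + E\right) \frac{1}{485 + 757}}{V} = \frac{\left(-1913 + \frac{81}{106}\right) \frac{1}{485 + 757}}{-43} = - \frac{202697}{106 \cdot 1242} \left(- \frac{1}{43}\right) = \left(- \frac{202697}{106}\right) \frac{1}{1242} \left(- \frac{1}{43}\right) = \left(- \frac{202697}{131652}\right) \left(- \frac{1}{43}\right) = \frac{202697}{5661036}$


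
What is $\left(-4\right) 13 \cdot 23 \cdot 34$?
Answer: $-40664$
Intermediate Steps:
$\left(-4\right) 13 \cdot 23 \cdot 34 = \left(-52\right) 23 \cdot 34 = \left(-1196\right) 34 = -40664$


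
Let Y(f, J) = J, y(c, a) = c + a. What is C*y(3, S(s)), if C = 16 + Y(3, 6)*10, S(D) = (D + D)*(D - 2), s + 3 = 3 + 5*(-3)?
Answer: 38988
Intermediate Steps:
s = -15 (s = -3 + (3 + 5*(-3)) = -3 + (3 - 15) = -3 - 12 = -15)
S(D) = 2*D*(-2 + D) (S(D) = (2*D)*(-2 + D) = 2*D*(-2 + D))
y(c, a) = a + c
C = 76 (C = 16 + 6*10 = 16 + 60 = 76)
C*y(3, S(s)) = 76*(2*(-15)*(-2 - 15) + 3) = 76*(2*(-15)*(-17) + 3) = 76*(510 + 3) = 76*513 = 38988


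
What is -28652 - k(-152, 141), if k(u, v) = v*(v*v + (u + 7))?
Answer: -2811428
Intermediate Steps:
k(u, v) = v*(7 + u + v²) (k(u, v) = v*(v² + (7 + u)) = v*(7 + u + v²))
-28652 - k(-152, 141) = -28652 - 141*(7 - 152 + 141²) = -28652 - 141*(7 - 152 + 19881) = -28652 - 141*19736 = -28652 - 1*2782776 = -28652 - 2782776 = -2811428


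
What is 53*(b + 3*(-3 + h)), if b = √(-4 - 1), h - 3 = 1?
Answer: 159 + 53*I*√5 ≈ 159.0 + 118.51*I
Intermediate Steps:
h = 4 (h = 3 + 1 = 4)
b = I*√5 (b = √(-5) = I*√5 ≈ 2.2361*I)
53*(b + 3*(-3 + h)) = 53*(I*√5 + 3*(-3 + 4)) = 53*(I*√5 + 3*1) = 53*(I*√5 + 3) = 53*(3 + I*√5) = 159 + 53*I*√5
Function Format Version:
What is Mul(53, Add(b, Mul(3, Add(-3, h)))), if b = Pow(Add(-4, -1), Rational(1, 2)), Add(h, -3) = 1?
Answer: Add(159, Mul(53, I, Pow(5, Rational(1, 2)))) ≈ Add(159.00, Mul(118.51, I))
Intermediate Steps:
h = 4 (h = Add(3, 1) = 4)
b = Mul(I, Pow(5, Rational(1, 2))) (b = Pow(-5, Rational(1, 2)) = Mul(I, Pow(5, Rational(1, 2))) ≈ Mul(2.2361, I))
Mul(53, Add(b, Mul(3, Add(-3, h)))) = Mul(53, Add(Mul(I, Pow(5, Rational(1, 2))), Mul(3, Add(-3, 4)))) = Mul(53, Add(Mul(I, Pow(5, Rational(1, 2))), Mul(3, 1))) = Mul(53, Add(Mul(I, Pow(5, Rational(1, 2))), 3)) = Mul(53, Add(3, Mul(I, Pow(5, Rational(1, 2))))) = Add(159, Mul(53, I, Pow(5, Rational(1, 2))))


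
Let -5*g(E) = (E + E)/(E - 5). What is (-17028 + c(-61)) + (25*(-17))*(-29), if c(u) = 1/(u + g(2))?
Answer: -4284448/911 ≈ -4703.0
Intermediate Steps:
g(E) = -2*E/(5*(-5 + E)) (g(E) = -(E + E)/(5*(E - 5)) = -2*E/(5*(-5 + E)))
c(u) = 1/(4/15 + u) (c(u) = 1/(u - 2*2/(-25 + 5*2)) = 1/(u - 2*2/(-25 + 10)) = 1/(u - 2*2/(-15)) = 1/(u - 2*2*(-1/15)) = 1/(u + 4/15) = 1/(4/15 + u))
(-17028 + c(-61)) + (25*(-17))*(-29) = (-17028 + 15/(4 + 15*(-61))) + (25*(-17))*(-29) = (-17028 + 15/(4 - 915)) - 425*(-29) = (-17028 + 15/(-911)) + 12325 = (-17028 + 15*(-1/911)) + 12325 = (-17028 - 15/911) + 12325 = -15512523/911 + 12325 = -4284448/911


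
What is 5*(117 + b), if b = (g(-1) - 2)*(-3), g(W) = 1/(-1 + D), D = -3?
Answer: 2475/4 ≈ 618.75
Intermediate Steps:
g(W) = -¼ (g(W) = 1/(-1 - 3) = 1/(-4) = -¼)
b = 27/4 (b = (-¼ - 2)*(-3) = -9/4*(-3) = 27/4 ≈ 6.7500)
5*(117 + b) = 5*(117 + 27/4) = 5*(495/4) = 2475/4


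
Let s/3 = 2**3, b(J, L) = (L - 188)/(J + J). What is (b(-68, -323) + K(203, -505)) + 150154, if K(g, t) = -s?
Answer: 20418191/136 ≈ 1.5013e+5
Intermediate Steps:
b(J, L) = (-188 + L)/(2*J) (b(J, L) = (-188 + L)/((2*J)) = (-188 + L)*(1/(2*J)) = (-188 + L)/(2*J))
s = 24 (s = 3*2**3 = 3*8 = 24)
K(g, t) = -24 (K(g, t) = -1*24 = -24)
(b(-68, -323) + K(203, -505)) + 150154 = ((1/2)*(-188 - 323)/(-68) - 24) + 150154 = ((1/2)*(-1/68)*(-511) - 24) + 150154 = (511/136 - 24) + 150154 = -2753/136 + 150154 = 20418191/136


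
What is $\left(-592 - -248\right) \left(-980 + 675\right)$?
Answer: $104920$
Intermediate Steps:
$\left(-592 - -248\right) \left(-980 + 675\right) = \left(-592 + 248\right) \left(-305\right) = \left(-344\right) \left(-305\right) = 104920$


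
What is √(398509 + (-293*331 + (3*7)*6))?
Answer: 2*√75413 ≈ 549.23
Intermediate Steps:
√(398509 + (-293*331 + (3*7)*6)) = √(398509 + (-96983 + 21*6)) = √(398509 + (-96983 + 126)) = √(398509 - 96857) = √301652 = 2*√75413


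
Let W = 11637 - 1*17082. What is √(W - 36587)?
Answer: 4*I*√2627 ≈ 205.02*I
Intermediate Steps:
W = -5445 (W = 11637 - 17082 = -5445)
√(W - 36587) = √(-5445 - 36587) = √(-42032) = 4*I*√2627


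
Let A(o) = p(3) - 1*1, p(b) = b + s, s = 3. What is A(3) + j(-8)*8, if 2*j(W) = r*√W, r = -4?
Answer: 5 - 32*I*√2 ≈ 5.0 - 45.255*I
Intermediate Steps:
p(b) = 3 + b (p(b) = b + 3 = 3 + b)
j(W) = -2*√W (j(W) = (-4*√W)/2 = -2*√W)
A(o) = 5 (A(o) = (3 + 3) - 1*1 = 6 - 1 = 5)
A(3) + j(-8)*8 = 5 - 4*I*√2*8 = 5 - 32*I*√2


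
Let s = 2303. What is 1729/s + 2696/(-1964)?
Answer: -100469/161539 ≈ -0.62195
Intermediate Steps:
1729/s + 2696/(-1964) = 1729/2303 + 2696/(-1964) = 1729*(1/2303) + 2696*(-1/1964) = 247/329 - 674/491 = -100469/161539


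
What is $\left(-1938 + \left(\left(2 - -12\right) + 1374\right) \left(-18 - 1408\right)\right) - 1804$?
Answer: $-1983030$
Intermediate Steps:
$\left(-1938 + \left(\left(2 - -12\right) + 1374\right) \left(-18 - 1408\right)\right) - 1804 = \left(-1938 + \left(\left(2 + 12\right) + 1374\right) \left(-1426\right)\right) - 1804 = \left(-1938 + \left(14 + 1374\right) \left(-1426\right)\right) - 1804 = \left(-1938 + 1388 \left(-1426\right)\right) - 1804 = \left(-1938 - 1979288\right) - 1804 = -1981226 - 1804 = -1983030$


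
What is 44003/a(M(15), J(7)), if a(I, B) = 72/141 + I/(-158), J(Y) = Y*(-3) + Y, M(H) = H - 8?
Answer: 326766278/3463 ≈ 94359.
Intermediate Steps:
M(H) = -8 + H
J(Y) = -2*Y (J(Y) = -3*Y + Y = -2*Y)
a(I, B) = 24/47 - I/158 (a(I, B) = 72*(1/141) + I*(-1/158) = 24/47 - I/158)
44003/a(M(15), J(7)) = 44003/(24/47 - (-8 + 15)/158) = 44003/(24/47 - 1/158*7) = 44003/(24/47 - 7/158) = 44003/(3463/7426) = 44003*(7426/3463) = 326766278/3463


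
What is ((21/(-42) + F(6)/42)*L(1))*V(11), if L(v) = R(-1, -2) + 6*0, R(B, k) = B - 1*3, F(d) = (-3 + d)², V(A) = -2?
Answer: -16/7 ≈ -2.2857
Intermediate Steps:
R(B, k) = -3 + B (R(B, k) = B - 3 = -3 + B)
L(v) = -4 (L(v) = (-3 - 1) + 6*0 = -4 + 0 = -4)
((21/(-42) + F(6)/42)*L(1))*V(11) = ((21/(-42) + (-3 + 6)²/42)*(-4))*(-2) = ((21*(-1/42) + 3²*(1/42))*(-4))*(-2) = ((-½ + 9*(1/42))*(-4))*(-2) = ((-½ + 3/14)*(-4))*(-2) = -2/7*(-4)*(-2) = (8/7)*(-2) = -16/7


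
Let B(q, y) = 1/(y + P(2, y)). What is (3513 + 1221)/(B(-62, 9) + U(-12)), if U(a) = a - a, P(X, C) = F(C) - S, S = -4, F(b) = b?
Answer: 104148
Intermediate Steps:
P(X, C) = 4 + C (P(X, C) = C - 1*(-4) = C + 4 = 4 + C)
U(a) = 0
B(q, y) = 1/(4 + 2*y) (B(q, y) = 1/(y + (4 + y)) = 1/(4 + 2*y))
(3513 + 1221)/(B(-62, 9) + U(-12)) = (3513 + 1221)/(1/(2*(2 + 9)) + 0) = 4734/((1/2)/11 + 0) = 4734/((1/2)*(1/11) + 0) = 4734/(1/22 + 0) = 4734/(1/22) = 4734*22 = 104148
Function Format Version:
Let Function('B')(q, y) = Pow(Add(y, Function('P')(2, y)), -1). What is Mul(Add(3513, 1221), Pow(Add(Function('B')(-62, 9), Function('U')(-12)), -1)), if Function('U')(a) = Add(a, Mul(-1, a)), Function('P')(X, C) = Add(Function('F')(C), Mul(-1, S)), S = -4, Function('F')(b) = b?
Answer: 104148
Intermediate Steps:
Function('P')(X, C) = Add(4, C) (Function('P')(X, C) = Add(C, Mul(-1, -4)) = Add(C, 4) = Add(4, C))
Function('U')(a) = 0
Function('B')(q, y) = Pow(Add(4, Mul(2, y)), -1) (Function('B')(q, y) = Pow(Add(y, Add(4, y)), -1) = Pow(Add(4, Mul(2, y)), -1))
Mul(Add(3513, 1221), Pow(Add(Function('B')(-62, 9), Function('U')(-12)), -1)) = Mul(Add(3513, 1221), Pow(Add(Mul(Rational(1, 2), Pow(Add(2, 9), -1)), 0), -1)) = Mul(4734, Pow(Add(Mul(Rational(1, 2), Pow(11, -1)), 0), -1)) = Mul(4734, Pow(Add(Mul(Rational(1, 2), Rational(1, 11)), 0), -1)) = Mul(4734, Pow(Add(Rational(1, 22), 0), -1)) = Mul(4734, Pow(Rational(1, 22), -1)) = Mul(4734, 22) = 104148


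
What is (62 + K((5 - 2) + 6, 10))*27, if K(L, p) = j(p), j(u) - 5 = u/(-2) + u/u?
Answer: 1701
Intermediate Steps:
j(u) = 6 - u/2 (j(u) = 5 + (u/(-2) + u/u) = 5 + (u*(-1/2) + 1) = 5 + (-u/2 + 1) = 5 + (1 - u/2) = 6 - u/2)
K(L, p) = 6 - p/2
(62 + K((5 - 2) + 6, 10))*27 = (62 + (6 - 1/2*10))*27 = (62 + (6 - 5))*27 = (62 + 1)*27 = 63*27 = 1701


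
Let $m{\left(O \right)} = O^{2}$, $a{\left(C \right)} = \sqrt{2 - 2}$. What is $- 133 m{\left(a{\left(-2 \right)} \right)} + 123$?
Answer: $123$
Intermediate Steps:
$a{\left(C \right)} = 0$ ($a{\left(C \right)} = \sqrt{0} = 0$)
$- 133 m{\left(a{\left(-2 \right)} \right)} + 123 = - 133 \cdot 0^{2} + 123 = \left(-133\right) 0 + 123 = 0 + 123 = 123$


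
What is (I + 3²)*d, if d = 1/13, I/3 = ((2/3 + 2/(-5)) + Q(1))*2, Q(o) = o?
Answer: 83/65 ≈ 1.2769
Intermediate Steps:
I = 38/5 (I = 3*(((2/3 + 2/(-5)) + 1)*2) = 3*(((2*(⅓) + 2*(-⅕)) + 1)*2) = 3*(((⅔ - ⅖) + 1)*2) = 3*((4/15 + 1)*2) = 3*((19/15)*2) = 3*(38/15) = 38/5 ≈ 7.6000)
d = 1/13 ≈ 0.076923
(I + 3²)*d = (38/5 + 3²)*(1/13) = (38/5 + 9)*(1/13) = (83/5)*(1/13) = 83/65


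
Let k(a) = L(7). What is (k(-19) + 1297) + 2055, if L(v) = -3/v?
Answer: 23461/7 ≈ 3351.6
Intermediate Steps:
k(a) = -3/7
(k(-19) + 1297) + 2055 = (-3/7 + 1297) + 2055 = 9076/7 + 2055 = 23461/7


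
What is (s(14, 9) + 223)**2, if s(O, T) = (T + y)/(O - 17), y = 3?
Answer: 47961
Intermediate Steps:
s(O, T) = (3 + T)/(-17 + O) (s(O, T) = (T + 3)/(O - 17) = (3 + T)/(-17 + O))
(s(14, 9) + 223)**2 = ((3 + 9)/(-17 + 14) + 223)**2 = (12/(-3) + 223)**2 = (-1/3*12 + 223)**2 = (-4 + 223)**2 = 219**2 = 47961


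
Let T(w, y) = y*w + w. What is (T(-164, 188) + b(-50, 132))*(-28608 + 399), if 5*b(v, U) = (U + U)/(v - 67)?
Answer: 56834628124/65 ≈ 8.7438e+8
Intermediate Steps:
T(w, y) = w + w*y (T(w, y) = w*y + w = w + w*y)
b(v, U) = 2*U/(5*(-67 + v)) (b(v, U) = ((U + U)/(v - 67))/5 = ((2*U)/(-67 + v))/5 = (2*U/(-67 + v))/5 = 2*U/(5*(-67 + v)))
(T(-164, 188) + b(-50, 132))*(-28608 + 399) = (-164*(1 + 188) + (⅖)*132/(-67 - 50))*(-28608 + 399) = (-164*189 + (⅖)*132/(-117))*(-28209) = (-30996 + (⅖)*132*(-1/117))*(-28209) = (-30996 - 88/195)*(-28209) = -6044308/195*(-28209) = 56834628124/65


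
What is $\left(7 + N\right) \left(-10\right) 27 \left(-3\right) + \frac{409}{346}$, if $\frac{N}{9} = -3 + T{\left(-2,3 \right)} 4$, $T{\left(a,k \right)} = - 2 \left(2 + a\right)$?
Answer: $- \frac{5604791}{346} \approx -16199.0$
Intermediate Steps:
$T{\left(a,k \right)} = -4 - 2 a$
$N = -27$ ($N = 9 \left(-3 + \left(-4 - -4\right) 4\right) = 9 \left(-3 + \left(-4 + 4\right) 4\right) = 9 \left(-3 + 0 \cdot 4\right) = 9 \left(-3 + 0\right) = 9 \left(-3\right) = -27$)
$\left(7 + N\right) \left(-10\right) 27 \left(-3\right) + \frac{409}{346} = \left(7 - 27\right) \left(-10\right) 27 \left(-3\right) + \frac{409}{346} = \left(-20\right) \left(-10\right) \left(-81\right) + 409 \cdot \frac{1}{346} = 200 \left(-81\right) + \frac{409}{346} = -16200 + \frac{409}{346} = - \frac{5604791}{346}$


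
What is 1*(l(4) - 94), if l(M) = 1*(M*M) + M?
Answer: -74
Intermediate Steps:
l(M) = M + M**2 (l(M) = 1*M**2 + M = M**2 + M = M + M**2)
1*(l(4) - 94) = 1*(4*(1 + 4) - 94) = 1*(4*5 - 94) = 1*(20 - 94) = 1*(-74) = -74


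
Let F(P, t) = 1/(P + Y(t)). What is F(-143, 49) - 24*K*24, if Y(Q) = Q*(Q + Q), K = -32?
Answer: 85874689/4659 ≈ 18432.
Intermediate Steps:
Y(Q) = 2*Q² (Y(Q) = Q*(2*Q) = 2*Q²)
F(P, t) = 1/(P + 2*t²)
F(-143, 49) - 24*K*24 = 1/(-143 + 2*49²) - 24*(-32)*24 = 1/(-143 + 2*2401) + 768*24 = 1/(-143 + 4802) + 18432 = 1/4659 + 18432 = 85874689/4659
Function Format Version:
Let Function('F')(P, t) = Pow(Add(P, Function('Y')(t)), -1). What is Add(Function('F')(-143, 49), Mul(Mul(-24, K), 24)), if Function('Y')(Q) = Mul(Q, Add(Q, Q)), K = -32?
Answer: Rational(85874689, 4659) ≈ 18432.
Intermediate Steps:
Function('Y')(Q) = Mul(2, Pow(Q, 2)) (Function('Y')(Q) = Mul(Q, Mul(2, Q)) = Mul(2, Pow(Q, 2)))
Function('F')(P, t) = Pow(Add(P, Mul(2, Pow(t, 2))), -1)
Add(Function('F')(-143, 49), Mul(Mul(-24, K), 24)) = Add(Pow(Add(-143, Mul(2, Pow(49, 2))), -1), Mul(Mul(-24, -32), 24)) = Add(Pow(Add(-143, Mul(2, 2401)), -1), Mul(768, 24)) = Add(Pow(Add(-143, 4802), -1), 18432) = Add(Pow(4659, -1), 18432) = Add(Rational(1, 4659), 18432) = Rational(85874689, 4659)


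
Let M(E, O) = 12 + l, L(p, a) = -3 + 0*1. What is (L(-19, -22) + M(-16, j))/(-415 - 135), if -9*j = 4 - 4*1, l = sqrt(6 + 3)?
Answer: -6/275 ≈ -0.021818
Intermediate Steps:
l = 3 (l = sqrt(9) = 3)
j = 0 (j = -(4 - 4*1)/9 = -(4 - 4)/9 = -1/9*0 = 0)
L(p, a) = -3 (L(p, a) = -3 + 0 = -3)
M(E, O) = 15 (M(E, O) = 12 + 3 = 15)
(L(-19, -22) + M(-16, j))/(-415 - 135) = (-3 + 15)/(-415 - 135) = 12/(-550) = 12*(-1/550) = -6/275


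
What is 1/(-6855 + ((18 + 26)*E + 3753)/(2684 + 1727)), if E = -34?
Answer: -4411/30235148 ≈ -0.00014589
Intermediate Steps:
1/(-6855 + ((18 + 26)*E + 3753)/(2684 + 1727)) = 1/(-6855 + ((18 + 26)*(-34) + 3753)/(2684 + 1727)) = 1/(-6855 + (44*(-34) + 3753)/4411) = 1/(-6855 + (-1496 + 3753)*(1/4411)) = 1/(-6855 + 2257*(1/4411)) = 1/(-6855 + 2257/4411) = 1/(-30235148/4411) = -4411/30235148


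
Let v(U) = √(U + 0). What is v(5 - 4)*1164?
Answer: 1164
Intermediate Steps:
v(U) = √U
v(5 - 4)*1164 = √(5 - 4)*1164 = √1*1164 = 1*1164 = 1164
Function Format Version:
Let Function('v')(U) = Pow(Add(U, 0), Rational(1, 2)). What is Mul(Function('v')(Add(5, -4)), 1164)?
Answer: 1164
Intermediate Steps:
Function('v')(U) = Pow(U, Rational(1, 2))
Mul(Function('v')(Add(5, -4)), 1164) = Mul(Pow(Add(5, -4), Rational(1, 2)), 1164) = Mul(Pow(1, Rational(1, 2)), 1164) = Mul(1, 1164) = 1164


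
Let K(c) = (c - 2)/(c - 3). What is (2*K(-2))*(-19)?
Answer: -152/5 ≈ -30.400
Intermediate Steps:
K(c) = (-2 + c)/(-3 + c)
(2*K(-2))*(-19) = (2*((-2 - 2)/(-3 - 2)))*(-19) = (2*(-4/(-5)))*(-19) = (2*(-⅕*(-4)))*(-19) = (2*(⅘))*(-19) = (8/5)*(-19) = -152/5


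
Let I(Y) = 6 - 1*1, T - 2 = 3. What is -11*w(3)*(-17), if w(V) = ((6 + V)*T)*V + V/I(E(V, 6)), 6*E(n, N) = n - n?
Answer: 126786/5 ≈ 25357.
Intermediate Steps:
T = 5 (T = 2 + 3 = 5)
E(n, N) = 0 (E(n, N) = (n - n)/6 = (1/6)*0 = 0)
I(Y) = 5 (I(Y) = 6 - 1 = 5)
w(V) = V/5 + V*(30 + 5*V) (w(V) = ((6 + V)*5)*V + V/5 = (30 + 5*V)*V + V*(1/5) = V*(30 + 5*V) + V/5 = V/5 + V*(30 + 5*V))
-11*w(3)*(-17) = -11*3*(151 + 25*3)/5*(-17) = -11*3*(151 + 75)/5*(-17) = -11*3*226/5*(-17) = -11*678/5*(-17) = -7458/5*(-17) = 126786/5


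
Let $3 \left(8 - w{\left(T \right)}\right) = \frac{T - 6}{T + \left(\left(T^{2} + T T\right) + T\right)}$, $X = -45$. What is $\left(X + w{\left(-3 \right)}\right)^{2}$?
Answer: $\frac{21609}{16} \approx 1350.6$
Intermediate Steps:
$w{\left(T \right)} = 8 - \frac{-6 + T}{3 \left(2 T + 2 T^{2}\right)}$ ($w{\left(T \right)} = 8 - \frac{\left(T - 6\right) \frac{1}{T + \left(\left(T^{2} + T T\right) + T\right)}}{3} = 8 - \frac{\left(-6 + T\right) \frac{1}{T + \left(\left(T^{2} + T^{2}\right) + T\right)}}{3} = 8 - \frac{\left(-6 + T\right) \frac{1}{T + \left(2 T^{2} + T\right)}}{3} = 8 - \frac{\left(-6 + T\right) \frac{1}{T + \left(T + 2 T^{2}\right)}}{3} = 8 - \frac{\left(-6 + T\right) \frac{1}{2 T + 2 T^{2}}}{3} = 8 - \frac{\frac{1}{2 T + 2 T^{2}} \left(-6 + T\right)}{3} = 8 - \frac{-6 + T}{3 \left(2 T + 2 T^{2}\right)}$)
$\left(X + w{\left(-3 \right)}\right)^{2} = \left(-45 + \frac{6 + 47 \left(-3\right) + 48 \left(-3\right)^{2}}{6 \left(-3\right) \left(1 - 3\right)}\right)^{2} = \left(-45 + \frac{1}{6} \left(- \frac{1}{3}\right) \frac{1}{-2} \left(6 - 141 + 48 \cdot 9\right)\right)^{2} = \left(-45 + \frac{1}{6} \left(- \frac{1}{3}\right) \left(- \frac{1}{2}\right) \left(6 - 141 + 432\right)\right)^{2} = \left(-45 + \frac{1}{6} \left(- \frac{1}{3}\right) \left(- \frac{1}{2}\right) 297\right)^{2} = \left(-45 + \frac{33}{4}\right)^{2} = \left(- \frac{147}{4}\right)^{2} = \frac{21609}{16}$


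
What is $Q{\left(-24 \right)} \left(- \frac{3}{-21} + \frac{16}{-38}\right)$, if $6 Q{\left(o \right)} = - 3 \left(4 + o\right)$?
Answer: $- \frac{370}{133} \approx -2.782$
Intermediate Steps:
$Q{\left(o \right)} = -2 - \frac{o}{2}$ ($Q{\left(o \right)} = \frac{\left(-3\right) \left(4 + o\right)}{6} = \frac{-12 - 3 o}{6} = -2 - \frac{o}{2}$)
$Q{\left(-24 \right)} \left(- \frac{3}{-21} + \frac{16}{-38}\right) = \left(-2 - -12\right) \left(- \frac{3}{-21} + \frac{16}{-38}\right) = \left(-2 + 12\right) \left(\left(-3\right) \left(- \frac{1}{21}\right) + 16 \left(- \frac{1}{38}\right)\right) = 10 \left(\frac{1}{7} - \frac{8}{19}\right) = 10 \left(- \frac{37}{133}\right) = - \frac{370}{133}$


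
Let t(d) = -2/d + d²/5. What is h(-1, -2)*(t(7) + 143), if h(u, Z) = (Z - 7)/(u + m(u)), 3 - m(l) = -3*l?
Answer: 48042/35 ≈ 1372.6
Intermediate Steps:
m(l) = 3 + 3*l (m(l) = 3 - (-3)*l = 3 + 3*l)
h(u, Z) = (-7 + Z)/(3 + 4*u) (h(u, Z) = (Z - 7)/(u + (3 + 3*u)) = (-7 + Z)/(3 + 4*u))
t(d) = -2/d + d²/5 (t(d) = -2/d + d²*(⅕) = -2/d + d²/5)
h(-1, -2)*(t(7) + 143) = ((-7 - 2)/(3 + 4*(-1)))*((⅕)*(-10 + 7³)/7 + 143) = (-9/(3 - 4))*((⅕)*(⅐)*(-10 + 343) + 143) = (-9/(-1))*((⅕)*(⅐)*333 + 143) = (-1*(-9))*(333/35 + 143) = 9*(5338/35) = 48042/35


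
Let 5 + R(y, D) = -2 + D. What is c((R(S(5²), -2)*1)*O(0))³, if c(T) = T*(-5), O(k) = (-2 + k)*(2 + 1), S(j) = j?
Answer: -19683000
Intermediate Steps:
R(y, D) = -7 + D (R(y, D) = -5 + (-2 + D) = -7 + D)
O(k) = -6 + 3*k (O(k) = (-2 + k)*3 = -6 + 3*k)
c(T) = -5*T
c((R(S(5²), -2)*1)*O(0))³ = (-5*(-7 - 2)*1*(-6 + 3*0))³ = (-5*(-9*1)*(-6 + 0))³ = (-(-45)*(-6))³ = (-5*54)³ = (-270)³ = -19683000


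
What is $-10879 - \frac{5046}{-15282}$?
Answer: $- \frac{27707972}{2547} \approx -10879.0$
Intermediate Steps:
$-10879 - \frac{5046}{-15282} = -10879 - 5046 \left(- \frac{1}{15282}\right) = -10879 - - \frac{841}{2547} = -10879 + \frac{841}{2547} = - \frac{27707972}{2547}$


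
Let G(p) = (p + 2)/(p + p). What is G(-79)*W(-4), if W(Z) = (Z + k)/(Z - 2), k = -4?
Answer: 154/237 ≈ 0.64979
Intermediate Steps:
G(p) = (2 + p)/(2*p) (G(p) = (2 + p)/((2*p)) = (2 + p)*(1/(2*p)) = (2 + p)/(2*p))
W(Z) = (-4 + Z)/(-2 + Z) (W(Z) = (Z - 4)/(Z - 2) = (-4 + Z)/(-2 + Z))
G(-79)*W(-4) = ((½)*(2 - 79)/(-79))*((-4 - 4)/(-2 - 4)) = ((½)*(-1/79)*(-77))*(-8/(-6)) = 77*(-⅙*(-8))/158 = (77/158)*(4/3) = 154/237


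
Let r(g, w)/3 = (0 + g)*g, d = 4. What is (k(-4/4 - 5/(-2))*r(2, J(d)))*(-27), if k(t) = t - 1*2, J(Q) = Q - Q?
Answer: 162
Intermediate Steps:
J(Q) = 0
k(t) = -2 + t (k(t) = t - 2 = -2 + t)
r(g, w) = 3*g² (r(g, w) = 3*((0 + g)*g) = 3*(g*g) = 3*g²)
(k(-4/4 - 5/(-2))*r(2, J(d)))*(-27) = ((-2 + (-4/4 - 5/(-2)))*(3*2²))*(-27) = ((-2 + (-4*¼ - 5*(-½)))*(3*4))*(-27) = ((-2 + (-1 + 5/2))*12)*(-27) = ((-2 + 3/2)*12)*(-27) = -½*12*(-27) = -6*(-27) = 162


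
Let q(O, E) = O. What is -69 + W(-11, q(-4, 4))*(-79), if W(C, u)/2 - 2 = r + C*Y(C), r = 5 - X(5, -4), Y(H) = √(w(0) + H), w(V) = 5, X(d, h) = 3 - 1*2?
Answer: -1017 + 1738*I*√6 ≈ -1017.0 + 4257.2*I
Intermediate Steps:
X(d, h) = 1 (X(d, h) = 3 - 2 = 1)
Y(H) = √(5 + H)
r = 4 (r = 5 - 1*1 = 5 - 1 = 4)
W(C, u) = 12 + 2*C*√(5 + C) (W(C, u) = 4 + 2*(4 + C*√(5 + C)) = 4 + (8 + 2*C*√(5 + C)) = 12 + 2*C*√(5 + C))
-69 + W(-11, q(-4, 4))*(-79) = -69 + (12 + 2*(-11)*√(5 - 11))*(-79) = -69 + (12 + 2*(-11)*√(-6))*(-79) = -69 + (12 + 2*(-11)*(I*√6))*(-79) = -69 + (12 - 22*I*√6)*(-79) = -69 + (-948 + 1738*I*√6) = -1017 + 1738*I*√6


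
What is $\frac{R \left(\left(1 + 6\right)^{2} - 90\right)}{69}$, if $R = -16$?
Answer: $\frac{656}{69} \approx 9.5072$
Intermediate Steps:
$\frac{R \left(\left(1 + 6\right)^{2} - 90\right)}{69} = \frac{\left(-16\right) \left(\left(1 + 6\right)^{2} - 90\right)}{69} = - 16 \left(7^{2} - 90\right) \frac{1}{69} = - 16 \left(49 - 90\right) \frac{1}{69} = \left(-16\right) \left(-41\right) \frac{1}{69} = 656 \cdot \frac{1}{69} = \frac{656}{69}$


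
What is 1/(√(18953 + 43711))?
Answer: √15666/31332 ≈ 0.0039948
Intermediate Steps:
1/(√(18953 + 43711)) = 1/(√62664) = 1/(2*√15666) = √15666/31332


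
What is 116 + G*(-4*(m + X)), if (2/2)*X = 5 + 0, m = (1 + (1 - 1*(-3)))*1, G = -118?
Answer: 4836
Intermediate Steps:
m = 5 (m = (1 + (1 + 3))*1 = (1 + 4)*1 = 5*1 = 5)
X = 5 (X = 5 + 0 = 5)
116 + G*(-4*(m + X)) = 116 - (-472)*(5 + 5) = 116 - (-472)*10 = 116 - 118*(-40) = 116 + 4720 = 4836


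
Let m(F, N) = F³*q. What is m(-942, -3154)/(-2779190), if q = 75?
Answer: 6269226660/277919 ≈ 22558.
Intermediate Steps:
m(F, N) = 75*F³ (m(F, N) = F³*75 = 75*F³)
m(-942, -3154)/(-2779190) = (75*(-942)³)/(-2779190) = (75*(-835896888))*(-1/2779190) = -62692266600*(-1/2779190) = 6269226660/277919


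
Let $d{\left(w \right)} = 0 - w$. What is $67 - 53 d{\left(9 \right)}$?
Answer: $544$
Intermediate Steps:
$d{\left(w \right)} = - w$
$67 - 53 d{\left(9 \right)} = 67 - 53 \left(\left(-1\right) 9\right) = 67 - -477 = 67 + 477 = 544$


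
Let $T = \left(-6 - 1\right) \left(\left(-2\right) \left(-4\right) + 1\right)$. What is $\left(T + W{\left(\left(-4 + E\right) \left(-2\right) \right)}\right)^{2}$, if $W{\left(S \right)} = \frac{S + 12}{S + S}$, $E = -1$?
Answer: $\frac{383161}{100} \approx 3831.6$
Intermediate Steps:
$W{\left(S \right)} = \frac{12 + S}{2 S}$
$T = -63$ ($T = - 7 \left(8 + 1\right) = \left(-7\right) 9 = -63$)
$\left(T + W{\left(\left(-4 + E\right) \left(-2\right) \right)}\right)^{2} = \left(-63 + \frac{12 + \left(-4 - 1\right) \left(-2\right)}{2 \left(-4 - 1\right) \left(-2\right)}\right)^{2} = \left(-63 + \frac{12 - -10}{2 \left(\left(-5\right) \left(-2\right)\right)}\right)^{2} = \left(-63 + \frac{12 + 10}{2 \cdot 10}\right)^{2} = \left(-63 + \frac{1}{2} \cdot \frac{1}{10} \cdot 22\right)^{2} = \left(-63 + \frac{11}{10}\right)^{2} = \left(- \frac{619}{10}\right)^{2} = \frac{383161}{100}$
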